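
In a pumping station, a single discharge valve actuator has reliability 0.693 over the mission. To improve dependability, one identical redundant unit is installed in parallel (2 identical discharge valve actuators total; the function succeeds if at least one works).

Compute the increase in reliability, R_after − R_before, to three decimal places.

0.213

R_before = 0.693
R_after = 1 − (1 − 0.693)^2 = 0.906
ΔR = 0.906 − 0.693 = 0.213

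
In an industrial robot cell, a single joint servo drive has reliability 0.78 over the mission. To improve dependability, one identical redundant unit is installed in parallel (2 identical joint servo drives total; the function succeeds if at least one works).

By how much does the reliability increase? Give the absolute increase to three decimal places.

R_before = 0.78
R_after = 1 − (1 − 0.78)^2 = 0.952
ΔR = 0.952 − 0.78 = 0.172

0.172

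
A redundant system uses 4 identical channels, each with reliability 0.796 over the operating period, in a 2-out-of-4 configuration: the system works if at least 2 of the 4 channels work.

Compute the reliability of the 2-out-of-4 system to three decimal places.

R = Σ_{i=2}^{4} C(4,i) p^i (1−p)^{4−i} with p = 0.796
C(4,2)·0.796^2·0.204^2 = 0.15821
C(4,3)·0.796^3·0.204^1 = 0.41156
C(4,4)·0.796^4·0.204^0 = 0.40147
Sum = 0.971

0.971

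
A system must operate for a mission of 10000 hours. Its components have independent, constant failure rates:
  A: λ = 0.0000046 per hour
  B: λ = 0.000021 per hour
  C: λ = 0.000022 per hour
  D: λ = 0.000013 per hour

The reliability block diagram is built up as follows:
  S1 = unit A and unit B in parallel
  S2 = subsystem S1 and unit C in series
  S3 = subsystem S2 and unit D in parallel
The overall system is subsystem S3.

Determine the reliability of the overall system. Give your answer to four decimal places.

R(A) = exp(−0.0000046 × 10000) = 0.955042
R(B) = exp(−0.000021 × 10000) = 0.810584
R(C) = exp(−0.000022 × 10000) = 0.802519
R(D) = exp(−0.000013 × 10000) = 0.878095
Parallel (A and B): 1 − (1 − 0.955042)(1 − 0.810584) = 0.991484
Series ([0.991484] and C): 0.991484 × 0.802519 = 0.795685
Parallel ([0.795685] and D): 1 − (1 − 0.795685)(1 − 0.878095) = 0.9751

0.9751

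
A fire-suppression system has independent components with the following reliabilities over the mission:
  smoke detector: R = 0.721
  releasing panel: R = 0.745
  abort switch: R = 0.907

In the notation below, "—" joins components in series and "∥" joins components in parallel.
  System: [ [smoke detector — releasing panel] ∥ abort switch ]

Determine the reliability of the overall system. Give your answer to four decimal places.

Series (smoke detector and releasing panel): 0.721000 × 0.745000 = 0.537145
Parallel ([0.537145] and abort switch): 1 − (1 − 0.537145)(1 − 0.907000) = 0.9570

0.9570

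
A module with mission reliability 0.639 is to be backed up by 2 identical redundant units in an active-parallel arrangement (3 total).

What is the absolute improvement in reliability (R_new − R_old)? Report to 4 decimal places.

R_before = 0.639
R_after = 1 − (1 − 0.639)^3 = 0.9530
ΔR = 0.9530 − 0.639 = 0.3140

0.3140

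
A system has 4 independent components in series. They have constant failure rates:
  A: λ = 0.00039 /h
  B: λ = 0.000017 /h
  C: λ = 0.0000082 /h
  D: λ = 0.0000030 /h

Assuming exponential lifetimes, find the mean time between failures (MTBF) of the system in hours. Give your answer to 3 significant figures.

Series of exponential components: λ_sys = Σ λ_i
λ_sys = 0.00039 + 0.000017 + 0.0000082 + 0.0000030 = 4.1820e-04 /h
MTBF = 1 / λ_sys = 2390 h

2390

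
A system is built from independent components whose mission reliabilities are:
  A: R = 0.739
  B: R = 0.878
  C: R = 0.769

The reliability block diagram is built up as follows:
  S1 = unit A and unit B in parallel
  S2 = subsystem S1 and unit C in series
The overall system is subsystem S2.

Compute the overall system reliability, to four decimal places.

Parallel (A and B): 1 − (1 − 0.739000)(1 − 0.878000) = 0.968158
Series ([0.968158] and C): 0.968158 × 0.769000 = 0.7445

0.7445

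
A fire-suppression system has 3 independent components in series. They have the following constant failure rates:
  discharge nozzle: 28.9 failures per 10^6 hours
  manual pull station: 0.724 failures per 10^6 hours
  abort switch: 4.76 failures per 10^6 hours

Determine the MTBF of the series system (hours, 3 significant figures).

Series of exponential components: λ_sys = Σ λ_i
λ_sys = 0.0000289 + 0.000000724 + 0.00000476 = 3.4384e-05 /h
MTBF = 1 / λ_sys = 29100 h

29100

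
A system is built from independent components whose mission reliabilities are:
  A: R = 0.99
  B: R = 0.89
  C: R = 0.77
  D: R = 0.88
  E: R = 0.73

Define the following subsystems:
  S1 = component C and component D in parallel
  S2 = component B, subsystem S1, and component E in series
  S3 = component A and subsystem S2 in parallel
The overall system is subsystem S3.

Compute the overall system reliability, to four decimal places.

0.9963

Parallel (C and D): 1 − (1 − 0.770000)(1 − 0.880000) = 0.972400
Series (B, [0.972400], and E): 0.890000 × 0.972400 × 0.730000 = 0.631768
Parallel (A and [0.631768]): 1 − (1 − 0.990000)(1 − 0.631768) = 0.9963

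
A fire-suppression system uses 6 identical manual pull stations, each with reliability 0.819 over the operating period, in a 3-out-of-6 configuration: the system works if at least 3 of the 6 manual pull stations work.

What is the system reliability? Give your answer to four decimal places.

0.9882

R = Σ_{i=3}^{6} C(6,i) p^i (1−p)^{6−i} with p = 0.819
C(6,3)·0.819^3·0.181^3 = 0.065150
C(6,4)·0.819^4·0.181^2 = 0.221098
C(6,5)·0.819^5·0.181^1 = 0.400174
C(6,6)·0.819^6·0.181^0 = 0.301789
Sum = 0.9882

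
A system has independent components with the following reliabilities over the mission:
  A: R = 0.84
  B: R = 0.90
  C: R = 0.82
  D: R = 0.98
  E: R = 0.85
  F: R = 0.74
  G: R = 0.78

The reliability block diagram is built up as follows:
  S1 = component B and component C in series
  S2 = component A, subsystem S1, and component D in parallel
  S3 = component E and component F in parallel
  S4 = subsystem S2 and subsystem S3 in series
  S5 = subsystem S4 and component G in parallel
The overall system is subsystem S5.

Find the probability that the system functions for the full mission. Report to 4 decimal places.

Series (B and C): 0.900000 × 0.820000 = 0.738000
Parallel (A, [0.738000], and D): 1 − (1 − 0.840000)(1 − 0.738000)(1 − 0.980000) = 0.999162
Parallel (E and F): 1 − (1 − 0.850000)(1 − 0.740000) = 0.961000
Series ([0.999162] and [0.961000]): 0.999162 × 0.961000 = 0.960195
Parallel ([0.960195] and G): 1 − (1 − 0.960195)(1 − 0.780000) = 0.9912

0.9912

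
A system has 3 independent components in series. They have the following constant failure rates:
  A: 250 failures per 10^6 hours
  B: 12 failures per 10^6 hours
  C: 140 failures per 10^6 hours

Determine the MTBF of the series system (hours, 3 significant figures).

Series of exponential components: λ_sys = Σ λ_i
λ_sys = 0.00025 + 0.000012 + 0.00014 = 4.0200e-04 /h
MTBF = 1 / λ_sys = 2490 h

2490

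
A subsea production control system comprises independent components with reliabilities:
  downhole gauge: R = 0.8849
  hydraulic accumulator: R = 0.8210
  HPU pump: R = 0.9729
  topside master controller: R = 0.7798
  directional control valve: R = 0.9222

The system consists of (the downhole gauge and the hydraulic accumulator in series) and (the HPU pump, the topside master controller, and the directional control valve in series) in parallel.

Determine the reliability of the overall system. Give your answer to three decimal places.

Series (downhole gauge and hydraulic accumulator): 0.88490 × 0.82100 = 0.72650
Series (HPU pump, topside master controller, and directional control valve): 0.97290 × 0.77980 × 0.92220 = 0.69964
Parallel ([0.72650] and [0.69964]): 1 − (1 − 0.72650)(1 − 0.69964) = 0.918

0.918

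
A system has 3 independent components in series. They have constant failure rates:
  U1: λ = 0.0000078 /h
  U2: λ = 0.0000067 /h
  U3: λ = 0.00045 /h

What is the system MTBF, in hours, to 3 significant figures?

2150

Series of exponential components: λ_sys = Σ λ_i
λ_sys = 0.0000078 + 0.0000067 + 0.00045 = 4.6450e-04 /h
MTBF = 1 / λ_sys = 2150 h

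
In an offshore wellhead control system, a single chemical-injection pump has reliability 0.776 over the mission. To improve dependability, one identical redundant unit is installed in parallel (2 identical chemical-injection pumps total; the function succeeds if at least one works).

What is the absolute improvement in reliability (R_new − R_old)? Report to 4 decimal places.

0.1738

R_before = 0.776
R_after = 1 − (1 − 0.776)^2 = 0.9498
ΔR = 0.9498 − 0.776 = 0.1738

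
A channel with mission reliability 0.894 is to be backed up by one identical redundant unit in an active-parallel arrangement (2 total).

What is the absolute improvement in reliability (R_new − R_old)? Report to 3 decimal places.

R_before = 0.894
R_after = 1 − (1 − 0.894)^2 = 0.989
ΔR = 0.989 − 0.894 = 0.095

0.095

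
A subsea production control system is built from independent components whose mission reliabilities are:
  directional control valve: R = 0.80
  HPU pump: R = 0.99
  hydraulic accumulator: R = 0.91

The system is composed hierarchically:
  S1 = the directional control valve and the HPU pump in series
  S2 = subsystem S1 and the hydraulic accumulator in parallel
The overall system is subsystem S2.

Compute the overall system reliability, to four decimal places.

0.9813

Series (directional control valve and HPU pump): 0.800000 × 0.990000 = 0.792000
Parallel ([0.792000] and hydraulic accumulator): 1 − (1 − 0.792000)(1 − 0.910000) = 0.9813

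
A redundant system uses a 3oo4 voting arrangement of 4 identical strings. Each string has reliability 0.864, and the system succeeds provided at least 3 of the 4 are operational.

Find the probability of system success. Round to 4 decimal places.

R = Σ_{i=3}^{4} C(4,i) p^i (1−p)^{4−i} with p = 0.864
C(4,3)·0.864^3·0.136^1 = 0.350865
C(4,4)·0.864^4·0.136^0 = 0.557256
Sum = 0.9081

0.9081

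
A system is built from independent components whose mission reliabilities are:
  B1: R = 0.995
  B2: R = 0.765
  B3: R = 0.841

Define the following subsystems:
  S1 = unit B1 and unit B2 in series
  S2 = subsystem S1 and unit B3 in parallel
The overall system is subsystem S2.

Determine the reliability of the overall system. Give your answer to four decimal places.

0.9620

Series (B1 and B2): 0.995000 × 0.765000 = 0.761175
Parallel ([0.761175] and B3): 1 − (1 − 0.761175)(1 − 0.841000) = 0.9620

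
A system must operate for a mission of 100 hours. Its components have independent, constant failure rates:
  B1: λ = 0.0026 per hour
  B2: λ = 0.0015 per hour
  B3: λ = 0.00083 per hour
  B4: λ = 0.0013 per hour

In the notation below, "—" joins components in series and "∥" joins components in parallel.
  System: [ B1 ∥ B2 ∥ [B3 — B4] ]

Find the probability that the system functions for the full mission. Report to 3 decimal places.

0.994

R(B1) = exp(−0.0026 × 100) = 0.77105
R(B2) = exp(−0.0015 × 100) = 0.86071
R(B3) = exp(−0.00083 × 100) = 0.92035
R(B4) = exp(−0.0013 × 100) = 0.87810
Series (B3 and B4): 0.92035 × 0.87810 = 0.80816
Parallel (B1, B2, and [0.80816]): 1 − (1 − 0.77105)(1 − 0.86071)(1 − 0.80816) = 0.994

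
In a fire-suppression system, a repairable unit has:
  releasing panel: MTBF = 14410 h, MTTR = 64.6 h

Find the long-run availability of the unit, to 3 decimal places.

0.996

A(releasing panel) = MTBF/(MTBF+MTTR) = 14410/(14410+64.6) = 0.996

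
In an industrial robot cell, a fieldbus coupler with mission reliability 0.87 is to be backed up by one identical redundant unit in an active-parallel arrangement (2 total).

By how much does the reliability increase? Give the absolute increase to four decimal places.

R_before = 0.87
R_after = 1 − (1 − 0.87)^2 = 0.9831
ΔR = 0.9831 − 0.87 = 0.1131

0.1131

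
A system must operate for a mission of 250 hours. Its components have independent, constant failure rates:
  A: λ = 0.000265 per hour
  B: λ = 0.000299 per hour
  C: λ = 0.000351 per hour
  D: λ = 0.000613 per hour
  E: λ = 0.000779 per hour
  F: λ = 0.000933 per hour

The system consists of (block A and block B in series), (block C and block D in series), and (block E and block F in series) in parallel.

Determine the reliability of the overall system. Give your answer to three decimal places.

R(A) = exp(−0.000265 × 250) = 0.93590
R(B) = exp(−0.000299 × 250) = 0.92798
R(C) = exp(−0.000351 × 250) = 0.91599
R(D) = exp(−0.000613 × 250) = 0.85792
R(E) = exp(−0.000779 × 250) = 0.82304
R(F) = exp(−0.000933 × 250) = 0.79196
Series (A and B): 0.93590 × 0.92798 = 0.86850
Series (C and D): 0.91599 × 0.85792 = 0.78585
Series (E and F): 0.82304 × 0.79196 = 0.65181
Parallel ([0.86850], [0.78585], and [0.65181]): 1 − (1 − 0.86850)(1 − 0.78585)(1 − 0.65181) = 0.990

0.990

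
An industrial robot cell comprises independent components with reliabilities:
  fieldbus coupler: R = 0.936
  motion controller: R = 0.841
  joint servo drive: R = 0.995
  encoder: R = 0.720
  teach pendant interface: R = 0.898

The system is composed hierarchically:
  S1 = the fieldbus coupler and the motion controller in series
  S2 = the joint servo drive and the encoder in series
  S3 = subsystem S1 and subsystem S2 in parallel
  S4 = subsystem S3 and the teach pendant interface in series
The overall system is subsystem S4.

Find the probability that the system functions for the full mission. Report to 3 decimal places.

0.844

Series (fieldbus coupler and motion controller): 0.93600 × 0.84100 = 0.78718
Series (joint servo drive and encoder): 0.99500 × 0.72000 = 0.71640
Parallel ([0.78718] and [0.71640]): 1 − (1 − 0.78718)(1 − 0.71640) = 0.93964
Series ([0.93964] and teach pendant interface): 0.93964 × 0.89800 = 0.844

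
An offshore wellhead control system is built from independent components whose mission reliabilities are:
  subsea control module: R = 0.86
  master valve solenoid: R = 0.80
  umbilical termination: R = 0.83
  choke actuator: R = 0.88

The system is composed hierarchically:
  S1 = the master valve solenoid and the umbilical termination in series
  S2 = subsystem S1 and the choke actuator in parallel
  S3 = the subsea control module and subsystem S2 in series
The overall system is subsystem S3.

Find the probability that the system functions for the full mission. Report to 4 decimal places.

Series (master valve solenoid and umbilical termination): 0.800000 × 0.830000 = 0.664000
Parallel ([0.664000] and choke actuator): 1 − (1 − 0.664000)(1 − 0.880000) = 0.959680
Series (subsea control module and [0.959680]): 0.860000 × 0.959680 = 0.8253

0.8253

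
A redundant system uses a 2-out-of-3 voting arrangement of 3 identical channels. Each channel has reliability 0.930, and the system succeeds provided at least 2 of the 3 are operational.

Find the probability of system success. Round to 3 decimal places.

0.986

R = Σ_{i=2}^{3} C(3,i) p^i (1−p)^{3−i} with p = 0.930
C(3,2)·0.930^2·0.070^1 = 0.18163
C(3,3)·0.930^3·0.070^0 = 0.80436
Sum = 0.986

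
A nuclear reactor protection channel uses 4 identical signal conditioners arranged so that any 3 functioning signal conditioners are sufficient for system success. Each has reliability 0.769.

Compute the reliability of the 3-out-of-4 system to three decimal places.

0.770

R = Σ_{i=3}^{4} C(4,i) p^i (1−p)^{4−i} with p = 0.769
C(4,3)·0.769^3·0.231^1 = 0.42020
C(4,4)·0.769^4·0.231^0 = 0.34971
Sum = 0.770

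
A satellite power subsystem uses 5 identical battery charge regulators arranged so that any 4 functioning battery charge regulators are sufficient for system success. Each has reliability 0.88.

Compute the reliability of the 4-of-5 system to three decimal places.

R = Σ_{i=4}^{5} C(5,i) p^i (1−p)^{5−i} with p = 0.88
C(5,4)·0.88^4·0.12^1 = 0.35982
C(5,5)·0.88^5·0.12^0 = 0.52773
Sum = 0.888

0.888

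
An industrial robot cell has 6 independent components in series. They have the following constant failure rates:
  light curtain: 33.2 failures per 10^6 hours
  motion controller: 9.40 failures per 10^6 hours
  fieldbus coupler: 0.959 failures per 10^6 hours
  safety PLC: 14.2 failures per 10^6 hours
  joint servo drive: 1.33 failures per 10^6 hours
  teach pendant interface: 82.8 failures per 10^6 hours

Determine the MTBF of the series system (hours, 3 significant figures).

Series of exponential components: λ_sys = Σ λ_i
λ_sys = 0.0000332 + 0.00000940 + 0.000000959 + 0.0000142 + 0.00000133 + 0.0000828 = 1.4189e-04 /h
MTBF = 1 / λ_sys = 7050 h

7050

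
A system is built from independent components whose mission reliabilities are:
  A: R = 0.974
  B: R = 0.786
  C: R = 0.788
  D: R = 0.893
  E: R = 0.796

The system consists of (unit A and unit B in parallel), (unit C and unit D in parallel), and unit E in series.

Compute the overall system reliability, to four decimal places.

Parallel (A and B): 1 − (1 − 0.974000)(1 − 0.786000) = 0.994436
Parallel (C and D): 1 − (1 − 0.788000)(1 − 0.893000) = 0.977316
Series ([0.994436], [0.977316], and E): 0.994436 × 0.977316 × 0.796000 = 0.7736

0.7736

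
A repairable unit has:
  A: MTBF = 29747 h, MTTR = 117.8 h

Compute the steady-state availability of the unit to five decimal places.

0.99606

A(A) = MTBF/(MTBF+MTTR) = 29747/(29747+117.8) = 0.99606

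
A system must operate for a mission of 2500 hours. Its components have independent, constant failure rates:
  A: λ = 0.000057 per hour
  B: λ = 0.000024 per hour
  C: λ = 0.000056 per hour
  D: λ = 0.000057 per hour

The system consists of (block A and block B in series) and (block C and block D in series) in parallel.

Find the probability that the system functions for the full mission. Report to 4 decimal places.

0.9549

R(A) = exp(−0.000057 × 2500) = 0.867188
R(B) = exp(−0.000024 × 2500) = 0.941765
R(C) = exp(−0.000056 × 2500) = 0.869358
R(D) = exp(−0.000057 × 2500) = 0.867188
Series (A and B): 0.867188 × 0.941765 = 0.816687
Series (C and D): 0.869358 × 0.867188 = 0.753897
Parallel ([0.816687] and [0.753897]): 1 − (1 − 0.816687)(1 − 0.753897) = 0.9549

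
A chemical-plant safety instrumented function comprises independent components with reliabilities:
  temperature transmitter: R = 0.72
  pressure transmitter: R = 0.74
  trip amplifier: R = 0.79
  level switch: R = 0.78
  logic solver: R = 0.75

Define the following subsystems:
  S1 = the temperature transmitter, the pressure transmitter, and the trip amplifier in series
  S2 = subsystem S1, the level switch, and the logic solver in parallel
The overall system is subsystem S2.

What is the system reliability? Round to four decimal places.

0.9682

Series (temperature transmitter, pressure transmitter, and trip amplifier): 0.720000 × 0.740000 × 0.790000 = 0.420912
Parallel ([0.420912], level switch, and logic solver): 1 − (1 − 0.420912)(1 − 0.780000)(1 − 0.750000) = 0.9682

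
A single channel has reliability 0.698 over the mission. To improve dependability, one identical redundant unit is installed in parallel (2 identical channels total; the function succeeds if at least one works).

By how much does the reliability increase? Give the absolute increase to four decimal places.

0.2108

R_before = 0.698
R_after = 1 − (1 − 0.698)^2 = 0.9088
ΔR = 0.9088 − 0.698 = 0.2108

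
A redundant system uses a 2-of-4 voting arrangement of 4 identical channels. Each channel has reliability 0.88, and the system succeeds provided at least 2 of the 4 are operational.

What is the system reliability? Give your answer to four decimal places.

R = Σ_{i=2}^{4} C(4,i) p^i (1−p)^{4−i} with p = 0.88
C(4,2)·0.88^2·0.12^2 = 0.066908
C(4,3)·0.88^3·0.12^1 = 0.327107
C(4,4)·0.88^4·0.12^0 = 0.599695
Sum = 0.9937

0.9937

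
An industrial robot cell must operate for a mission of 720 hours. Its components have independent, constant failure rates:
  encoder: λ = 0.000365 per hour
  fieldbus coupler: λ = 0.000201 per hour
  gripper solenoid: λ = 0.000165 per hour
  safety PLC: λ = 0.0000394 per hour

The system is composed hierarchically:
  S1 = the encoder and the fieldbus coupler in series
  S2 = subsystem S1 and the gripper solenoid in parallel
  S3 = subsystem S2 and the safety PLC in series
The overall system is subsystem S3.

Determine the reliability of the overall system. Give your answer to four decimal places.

0.9356

R(encoder) = exp(−0.000365 × 720) = 0.768896
R(fieldbus coupler) = exp(−0.000201 × 720) = 0.865265
R(gripper solenoid) = exp(−0.000165 × 720) = 0.887985
R(safety PLC) = exp(−0.0000394 × 720) = 0.972031
Series (encoder and fieldbus coupler): 0.768896 × 0.865265 = 0.665299
Parallel ([0.665299] and gripper solenoid): 1 − (1 − 0.665299)(1 − 0.887985) = 0.962508
Series ([0.962508] and safety PLC): 0.962508 × 0.972031 = 0.9356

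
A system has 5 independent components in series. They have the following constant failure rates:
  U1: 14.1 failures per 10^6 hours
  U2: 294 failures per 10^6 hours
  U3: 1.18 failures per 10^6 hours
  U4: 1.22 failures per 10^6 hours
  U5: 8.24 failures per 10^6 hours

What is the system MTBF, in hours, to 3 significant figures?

Series of exponential components: λ_sys = Σ λ_i
λ_sys = 0.0000141 + 0.000294 + 0.00000118 + 0.00000122 + 0.00000824 = 3.1874e-04 /h
MTBF = 1 / λ_sys = 3140 h

3140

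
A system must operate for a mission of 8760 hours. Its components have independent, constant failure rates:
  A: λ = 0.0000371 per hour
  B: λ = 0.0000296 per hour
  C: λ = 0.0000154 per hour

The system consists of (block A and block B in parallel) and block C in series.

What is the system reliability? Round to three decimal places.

R(A) = exp(−0.0000371 × 8760) = 0.72253
R(B) = exp(−0.0000296 × 8760) = 0.77159
R(C) = exp(−0.0000154 × 8760) = 0.87380
Parallel (A and B): 1 − (1 − 0.72253)(1 − 0.77159) = 0.93662
Series ([0.93662] and C): 0.93662 × 0.87380 = 0.818

0.818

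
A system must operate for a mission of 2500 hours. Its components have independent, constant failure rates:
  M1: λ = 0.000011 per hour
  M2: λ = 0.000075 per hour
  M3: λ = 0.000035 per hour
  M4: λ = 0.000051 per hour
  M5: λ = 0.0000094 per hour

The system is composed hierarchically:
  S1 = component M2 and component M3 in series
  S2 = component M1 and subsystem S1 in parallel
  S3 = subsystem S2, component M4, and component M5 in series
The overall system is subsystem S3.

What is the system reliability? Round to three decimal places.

0.854

R(M1) = exp(−0.000011 × 2500) = 0.97287
R(M2) = exp(−0.000075 × 2500) = 0.82903
R(M3) = exp(−0.000035 × 2500) = 0.91622
R(M4) = exp(−0.000051 × 2500) = 0.88029
R(M5) = exp(−0.0000094 × 2500) = 0.97677
Series (M2 and M3): 0.82903 × 0.91622 = 0.75957
Parallel (M1 and [0.75957]): 1 − (1 − 0.97287)(1 − 0.75957) = 0.99348
Series ([0.99348], M4, and M5): 0.99348 × 0.88029 × 0.97677 = 0.854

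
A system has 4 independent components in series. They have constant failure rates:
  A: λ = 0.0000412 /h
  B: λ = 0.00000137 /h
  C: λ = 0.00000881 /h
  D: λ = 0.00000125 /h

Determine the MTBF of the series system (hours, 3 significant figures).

Series of exponential components: λ_sys = Σ λ_i
λ_sys = 0.0000412 + 0.00000137 + 0.00000881 + 0.00000125 = 5.2630e-05 /h
MTBF = 1 / λ_sys = 19000 h

19000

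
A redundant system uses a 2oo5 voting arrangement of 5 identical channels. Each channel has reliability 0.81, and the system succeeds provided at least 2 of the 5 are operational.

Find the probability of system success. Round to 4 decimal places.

0.9945

R = Σ_{i=2}^{5} C(5,i) p^i (1−p)^{5−i} with p = 0.81
C(5,2)·0.81^2·0.19^3 = 0.045002
C(5,3)·0.81^3·0.19^2 = 0.191850
C(5,4)·0.81^4·0.19^1 = 0.408944
C(5,5)·0.81^5·0.19^0 = 0.348678
Sum = 0.9945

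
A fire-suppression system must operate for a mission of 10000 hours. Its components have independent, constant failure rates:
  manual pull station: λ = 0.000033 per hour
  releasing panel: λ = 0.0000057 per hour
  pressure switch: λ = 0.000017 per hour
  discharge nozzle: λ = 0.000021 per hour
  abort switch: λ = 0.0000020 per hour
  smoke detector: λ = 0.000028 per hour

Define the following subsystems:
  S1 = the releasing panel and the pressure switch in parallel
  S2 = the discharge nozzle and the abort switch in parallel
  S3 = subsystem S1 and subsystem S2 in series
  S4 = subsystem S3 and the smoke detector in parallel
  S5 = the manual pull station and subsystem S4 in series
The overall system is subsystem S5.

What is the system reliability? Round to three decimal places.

R(manual pull station) = exp(−0.000033 × 10000) = 0.71892
R(releasing panel) = exp(−0.0000057 × 10000) = 0.94459
R(pressure switch) = exp(−0.000017 × 10000) = 0.84366
R(discharge nozzle) = exp(−0.000021 × 10000) = 0.81058
R(abort switch) = exp(−0.0000020 × 10000) = 0.98020
R(smoke detector) = exp(−0.000028 × 10000) = 0.75578
Parallel (releasing panel and pressure switch): 1 − (1 − 0.94459)(1 − 0.84366) = 0.99134
Parallel (discharge nozzle and abort switch): 1 − (1 − 0.81058)(1 − 0.98020) = 0.99625
Series ([0.99134] and [0.99625]): 0.99134 × 0.99625 = 0.98762
Parallel ([0.98762] and smoke detector): 1 − (1 − 0.98762)(1 − 0.75578) = 0.99698
Series (manual pull station and [0.99698]): 0.71892 × 0.99698 = 0.717

0.717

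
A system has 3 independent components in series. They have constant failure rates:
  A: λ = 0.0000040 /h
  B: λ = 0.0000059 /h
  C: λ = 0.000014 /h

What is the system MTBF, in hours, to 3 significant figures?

41800

Series of exponential components: λ_sys = Σ λ_i
λ_sys = 0.0000040 + 0.0000059 + 0.000014 = 2.3900e-05 /h
MTBF = 1 / λ_sys = 41800 h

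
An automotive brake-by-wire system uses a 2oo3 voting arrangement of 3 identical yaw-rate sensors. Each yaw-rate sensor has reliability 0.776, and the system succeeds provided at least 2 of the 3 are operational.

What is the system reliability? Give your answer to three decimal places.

0.872

R = Σ_{i=2}^{3} C(3,i) p^i (1−p)^{3−i} with p = 0.776
C(3,2)·0.776^2·0.224^1 = 0.40466
C(3,3)·0.776^3·0.224^0 = 0.46729
Sum = 0.872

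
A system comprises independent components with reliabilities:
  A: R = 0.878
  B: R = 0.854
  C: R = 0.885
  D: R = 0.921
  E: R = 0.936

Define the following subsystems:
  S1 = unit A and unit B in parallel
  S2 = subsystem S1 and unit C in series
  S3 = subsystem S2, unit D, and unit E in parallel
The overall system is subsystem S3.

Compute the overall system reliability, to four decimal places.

0.9993

Parallel (A and B): 1 − (1 − 0.878000)(1 − 0.854000) = 0.982188
Series ([0.982188] and C): 0.982188 × 0.885000 = 0.869236
Parallel ([0.869236], D, and E): 1 − (1 − 0.869236)(1 − 0.921000)(1 − 0.936000) = 0.9993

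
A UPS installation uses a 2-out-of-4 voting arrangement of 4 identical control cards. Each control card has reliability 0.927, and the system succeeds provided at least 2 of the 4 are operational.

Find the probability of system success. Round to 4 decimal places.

R = Σ_{i=2}^{4} C(4,i) p^i (1−p)^{4−i} with p = 0.927
C(4,2)·0.927^2·0.073^2 = 0.027476
C(4,3)·0.927^3·0.073^1 = 0.232607
C(4,4)·0.927^4·0.073^0 = 0.738446
Sum = 0.9985

0.9985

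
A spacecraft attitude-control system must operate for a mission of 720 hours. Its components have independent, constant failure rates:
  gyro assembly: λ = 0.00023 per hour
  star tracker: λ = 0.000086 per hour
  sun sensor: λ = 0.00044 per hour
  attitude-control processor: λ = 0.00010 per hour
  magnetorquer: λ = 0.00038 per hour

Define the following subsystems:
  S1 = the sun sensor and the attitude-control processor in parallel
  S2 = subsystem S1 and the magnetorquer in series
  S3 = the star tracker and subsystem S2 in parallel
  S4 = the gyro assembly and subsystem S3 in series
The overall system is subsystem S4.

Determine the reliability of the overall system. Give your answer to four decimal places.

0.8345

R(gyro assembly) = exp(−0.00023 × 720) = 0.847385
R(star tracker) = exp(−0.000086 × 720) = 0.939958
R(sun sensor) = exp(−0.00044 × 720) = 0.728476
R(attitude-control processor) = exp(−0.00010 × 720) = 0.930531
R(magnetorquer) = exp(−0.00038 × 720) = 0.760636
Parallel (sun sensor and attitude-control processor): 1 − (1 − 0.728476)(1 − 0.930531) = 0.981137
Series ([0.981137] and magnetorquer): 0.981137 × 0.760636 = 0.746288
Parallel (star tracker and [0.746288]): 1 − (1 − 0.939958)(1 − 0.746288) = 0.984767
Series (gyro assembly and [0.984767]): 0.847385 × 0.984767 = 0.8345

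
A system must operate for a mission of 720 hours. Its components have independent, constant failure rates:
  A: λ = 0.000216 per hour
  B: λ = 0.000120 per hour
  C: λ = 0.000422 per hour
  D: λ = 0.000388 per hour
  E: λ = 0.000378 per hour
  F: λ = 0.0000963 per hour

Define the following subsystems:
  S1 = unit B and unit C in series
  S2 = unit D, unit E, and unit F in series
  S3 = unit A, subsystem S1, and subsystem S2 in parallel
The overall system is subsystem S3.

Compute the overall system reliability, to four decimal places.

R(A) = exp(−0.000216 × 720) = 0.855970
R(B) = exp(−0.000120 × 720) = 0.917227
R(C) = exp(−0.000422 × 720) = 0.737979
R(D) = exp(−0.000388 × 720) = 0.756268
R(E) = exp(−0.000378 × 720) = 0.761732
R(F) = exp(−0.0000963 × 720) = 0.933013
Series (B and C): 0.917227 × 0.737979 = 0.676894
Series (D, E, and F): 0.756268 × 0.761732 × 0.933013 = 0.537484
Parallel (A, [0.676894], and [0.537484]): 1 − (1 − 0.855970)(1 − 0.676894)(1 − 0.537484) = 0.9785

0.9785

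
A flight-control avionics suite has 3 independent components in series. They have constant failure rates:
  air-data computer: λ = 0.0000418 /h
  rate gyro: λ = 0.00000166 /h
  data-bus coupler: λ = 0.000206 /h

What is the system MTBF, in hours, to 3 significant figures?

4010

Series of exponential components: λ_sys = Σ λ_i
λ_sys = 0.0000418 + 0.00000166 + 0.000206 = 2.4946e-04 /h
MTBF = 1 / λ_sys = 4010 h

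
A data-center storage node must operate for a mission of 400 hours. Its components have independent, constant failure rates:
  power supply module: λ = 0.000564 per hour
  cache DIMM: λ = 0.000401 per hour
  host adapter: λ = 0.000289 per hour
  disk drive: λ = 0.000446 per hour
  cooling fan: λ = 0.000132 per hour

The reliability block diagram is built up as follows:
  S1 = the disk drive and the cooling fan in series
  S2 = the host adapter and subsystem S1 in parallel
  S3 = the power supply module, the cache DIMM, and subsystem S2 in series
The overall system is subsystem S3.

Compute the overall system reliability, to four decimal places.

R(power supply module) = exp(−0.000564 × 400) = 0.798037
R(cache DIMM) = exp(−0.000401 × 400) = 0.851803
R(host adapter) = exp(−0.000289 × 400) = 0.890831
R(disk drive) = exp(−0.000446 × 400) = 0.836608
R(cooling fan) = exp(−0.000132 × 400) = 0.948570
Series (disk drive and cooling fan): 0.836608 × 0.948570 = 0.793581
Parallel (host adapter and [0.793581]): 1 − (1 − 0.890831)(1 − 0.793581) = 0.977465
Series (power supply module, cache DIMM, and [0.977465]): 0.798037 × 0.851803 × 0.977465 = 0.6645

0.6645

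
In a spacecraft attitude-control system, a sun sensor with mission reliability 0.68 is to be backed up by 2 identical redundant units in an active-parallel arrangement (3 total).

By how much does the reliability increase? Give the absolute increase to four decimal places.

R_before = 0.68
R_after = 1 − (1 − 0.68)^3 = 0.9672
ΔR = 0.9672 − 0.68 = 0.2872

0.2872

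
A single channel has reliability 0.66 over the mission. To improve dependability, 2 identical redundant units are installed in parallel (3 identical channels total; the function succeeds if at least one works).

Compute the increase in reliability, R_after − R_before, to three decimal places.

0.301

R_before = 0.66
R_after = 1 − (1 − 0.66)^3 = 0.961
ΔR = 0.961 − 0.66 = 0.301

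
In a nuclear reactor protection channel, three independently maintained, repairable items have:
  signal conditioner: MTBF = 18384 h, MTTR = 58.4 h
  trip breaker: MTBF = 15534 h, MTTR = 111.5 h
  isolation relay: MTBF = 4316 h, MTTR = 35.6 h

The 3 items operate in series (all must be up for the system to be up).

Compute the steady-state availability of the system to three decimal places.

A(signal conditioner) = MTBF/(MTBF+MTTR) = 18384/(18384+58.4) = 0.996833
A(trip breaker) = MTBF/(MTBF+MTTR) = 15534/(15534+111.5) = 0.992873
A(isolation relay) = MTBF/(MTBF+MTTR) = 4316/(4316+35.6) = 0.991819
Series availability: 0.996833 × 0.992873 × 0.991819 = 0.982

0.982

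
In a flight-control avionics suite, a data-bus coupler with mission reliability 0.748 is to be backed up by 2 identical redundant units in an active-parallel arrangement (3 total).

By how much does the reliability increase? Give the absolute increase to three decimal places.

0.236

R_before = 0.748
R_after = 1 − (1 − 0.748)^3 = 0.984
ΔR = 0.984 − 0.748 = 0.236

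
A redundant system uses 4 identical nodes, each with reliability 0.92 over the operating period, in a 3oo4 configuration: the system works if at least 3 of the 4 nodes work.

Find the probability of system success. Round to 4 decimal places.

0.9656

R = Σ_{i=3}^{4} C(4,i) p^i (1−p)^{4−i} with p = 0.92
C(4,3)·0.92^3·0.08^1 = 0.249180
C(4,4)·0.92^4·0.08^0 = 0.716393
Sum = 0.9656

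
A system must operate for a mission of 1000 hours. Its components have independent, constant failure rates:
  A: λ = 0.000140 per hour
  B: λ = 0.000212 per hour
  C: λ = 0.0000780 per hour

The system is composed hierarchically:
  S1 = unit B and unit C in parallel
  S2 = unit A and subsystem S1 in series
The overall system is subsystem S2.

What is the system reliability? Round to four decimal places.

0.8569

R(A) = exp(−0.000140 × 1000) = 0.869358
R(B) = exp(−0.000212 × 1000) = 0.808965
R(C) = exp(−0.0000780 × 1000) = 0.924964
Parallel (B and C): 1 − (1 − 0.808965)(1 − 0.924964) = 0.985665
Series (A and [0.985665]): 0.869358 × 0.985665 = 0.8569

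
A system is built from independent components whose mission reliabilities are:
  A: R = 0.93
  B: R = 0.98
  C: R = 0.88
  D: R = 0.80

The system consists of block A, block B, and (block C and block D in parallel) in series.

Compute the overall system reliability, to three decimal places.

Parallel (C and D): 1 − (1 − 0.88000)(1 − 0.80000) = 0.97600
Series (A, B, and [0.97600]): 0.93000 × 0.98000 × 0.97600 = 0.890

0.890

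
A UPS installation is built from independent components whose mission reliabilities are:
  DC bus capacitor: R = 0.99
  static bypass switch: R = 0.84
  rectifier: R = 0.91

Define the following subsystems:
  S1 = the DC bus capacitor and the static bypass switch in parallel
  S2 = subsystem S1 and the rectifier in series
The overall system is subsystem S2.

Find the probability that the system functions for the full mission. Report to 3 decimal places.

0.909

Parallel (DC bus capacitor and static bypass switch): 1 − (1 − 0.99000)(1 − 0.84000) = 0.99840
Series ([0.99840] and rectifier): 0.99840 × 0.91000 = 0.909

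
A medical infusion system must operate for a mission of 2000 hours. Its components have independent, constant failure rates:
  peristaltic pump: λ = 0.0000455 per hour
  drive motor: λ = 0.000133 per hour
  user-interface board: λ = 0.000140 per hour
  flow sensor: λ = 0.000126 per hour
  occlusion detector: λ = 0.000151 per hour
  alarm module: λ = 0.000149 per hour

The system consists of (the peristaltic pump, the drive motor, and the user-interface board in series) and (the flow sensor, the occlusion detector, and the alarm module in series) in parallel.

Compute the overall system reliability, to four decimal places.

0.7298

R(peristaltic pump) = exp(−0.0000455 × 2000) = 0.913018
R(drive motor) = exp(−0.000133 × 2000) = 0.766439
R(user-interface board) = exp(−0.000140 × 2000) = 0.755784
R(flow sensor) = exp(−0.000126 × 2000) = 0.777245
R(occlusion detector) = exp(−0.000151 × 2000) = 0.739338
R(alarm module) = exp(−0.000149 × 2000) = 0.742301
Series (peristaltic pump, drive motor, and user-interface board): 0.913018 × 0.766439 × 0.755784 = 0.528877
Series (flow sensor, occlusion detector, and alarm module): 0.777245 × 0.739338 × 0.742301 = 0.426561
Parallel ([0.528877] and [0.426561]): 1 − (1 − 0.528877)(1 − 0.426561) = 0.7298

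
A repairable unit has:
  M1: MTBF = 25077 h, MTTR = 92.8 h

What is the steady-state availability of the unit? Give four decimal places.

0.9963

A(M1) = MTBF/(MTBF+MTTR) = 25077/(25077+92.8) = 0.9963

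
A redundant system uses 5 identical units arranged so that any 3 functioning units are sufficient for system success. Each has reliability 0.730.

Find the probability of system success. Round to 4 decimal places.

R = Σ_{i=3}^{5} C(5,i) p^i (1−p)^{5−i} with p = 0.730
C(5,3)·0.730^3·0.270^2 = 0.283593
C(5,4)·0.730^4·0.270^1 = 0.383376
C(5,5)·0.730^5·0.270^0 = 0.207307
Sum = 0.8743

0.8743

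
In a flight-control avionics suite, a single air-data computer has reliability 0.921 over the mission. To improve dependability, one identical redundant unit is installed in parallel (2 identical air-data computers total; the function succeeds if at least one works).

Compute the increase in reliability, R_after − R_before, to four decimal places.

0.0728

R_before = 0.921
R_after = 1 − (1 − 0.921)^2 = 0.9938
ΔR = 0.9938 − 0.921 = 0.0728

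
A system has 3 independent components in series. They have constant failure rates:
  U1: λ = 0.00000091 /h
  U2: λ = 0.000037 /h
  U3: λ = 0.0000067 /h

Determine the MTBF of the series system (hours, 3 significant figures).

Series of exponential components: λ_sys = Σ λ_i
λ_sys = 0.00000091 + 0.000037 + 0.0000067 = 4.4610e-05 /h
MTBF = 1 / λ_sys = 22400 h

22400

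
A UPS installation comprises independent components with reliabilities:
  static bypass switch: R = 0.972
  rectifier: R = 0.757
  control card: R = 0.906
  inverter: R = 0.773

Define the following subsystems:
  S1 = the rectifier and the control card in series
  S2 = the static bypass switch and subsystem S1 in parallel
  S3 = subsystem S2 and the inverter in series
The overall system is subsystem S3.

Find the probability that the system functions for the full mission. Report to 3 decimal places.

0.766

Series (rectifier and control card): 0.75700 × 0.90600 = 0.68584
Parallel (static bypass switch and [0.68584]): 1 − (1 − 0.97200)(1 − 0.68584) = 0.99120
Series ([0.99120] and inverter): 0.99120 × 0.77300 = 0.766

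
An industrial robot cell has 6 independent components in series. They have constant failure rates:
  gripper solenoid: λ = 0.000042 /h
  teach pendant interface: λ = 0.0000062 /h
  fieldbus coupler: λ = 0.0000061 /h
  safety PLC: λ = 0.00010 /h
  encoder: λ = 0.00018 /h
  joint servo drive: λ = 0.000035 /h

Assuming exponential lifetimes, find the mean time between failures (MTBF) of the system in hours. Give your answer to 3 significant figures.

2710

Series of exponential components: λ_sys = Σ λ_i
λ_sys = 0.000042 + 0.0000062 + 0.0000061 + 0.00010 + 0.00018 + 0.000035 = 3.6930e-04 /h
MTBF = 1 / λ_sys = 2710 h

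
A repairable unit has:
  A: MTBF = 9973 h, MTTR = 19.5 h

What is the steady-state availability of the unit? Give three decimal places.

0.998

A(A) = MTBF/(MTBF+MTTR) = 9973/(9973+19.5) = 0.998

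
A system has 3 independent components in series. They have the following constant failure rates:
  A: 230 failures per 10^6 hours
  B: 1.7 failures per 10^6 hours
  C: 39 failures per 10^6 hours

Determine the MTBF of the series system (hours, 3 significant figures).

Series of exponential components: λ_sys = Σ λ_i
λ_sys = 0.00023 + 0.0000017 + 0.000039 = 2.7070e-04 /h
MTBF = 1 / λ_sys = 3690 h

3690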